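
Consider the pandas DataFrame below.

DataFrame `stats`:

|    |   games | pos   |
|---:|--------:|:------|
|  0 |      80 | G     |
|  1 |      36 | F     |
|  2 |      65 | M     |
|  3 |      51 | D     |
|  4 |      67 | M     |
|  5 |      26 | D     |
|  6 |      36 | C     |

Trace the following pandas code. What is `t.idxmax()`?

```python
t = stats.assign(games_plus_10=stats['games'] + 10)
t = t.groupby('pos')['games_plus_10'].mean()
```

add column games_plus_10 = stats['games'] + 10:
   games pos  games_plus_10
0     80   G             90
1     36   F             46
2     65   M             75
3     51   D             61
4     67   M             77
5     26   D             36
6     36   C             46
group by pos, mean of games_plus_10:
pos
C    46.0
D    48.5
F    46.0
G    90.0
M    76.0
Name: games_plus_10, dtype: float64

G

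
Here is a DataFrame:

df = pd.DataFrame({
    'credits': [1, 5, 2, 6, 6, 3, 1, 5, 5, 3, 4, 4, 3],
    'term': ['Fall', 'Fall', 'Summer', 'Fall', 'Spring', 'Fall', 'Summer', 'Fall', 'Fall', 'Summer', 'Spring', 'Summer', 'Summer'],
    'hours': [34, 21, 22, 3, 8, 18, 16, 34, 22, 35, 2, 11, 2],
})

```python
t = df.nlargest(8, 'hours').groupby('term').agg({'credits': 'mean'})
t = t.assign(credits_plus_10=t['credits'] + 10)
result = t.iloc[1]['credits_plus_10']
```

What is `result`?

take 8 rows with largest hours:
   credits    term  hours
9        3  Summer     35
0        1    Fall     34
7        5    Fall     34
2        2  Summer     22
8        5    Fall     22
1        5    Fall     21
5        3    Fall     18
6        1  Summer     16
group by term, mean of credits:
        credits
term           
Fall        3.8
Summer      2.0
add column credits_plus_10 = t['credits'] + 10:
        credits  credits_plus_10
term                            
Fall        3.8             13.8
Summer      2.0             12.0
Finally, value at position 1, column 'credits_plus_10' = 12.0.

12.0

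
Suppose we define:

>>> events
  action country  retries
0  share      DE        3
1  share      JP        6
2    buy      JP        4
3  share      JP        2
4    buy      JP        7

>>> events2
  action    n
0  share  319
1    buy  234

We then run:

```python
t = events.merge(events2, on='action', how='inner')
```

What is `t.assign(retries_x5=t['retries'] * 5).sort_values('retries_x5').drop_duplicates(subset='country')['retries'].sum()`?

5

merge on 'action' (how='inner') → 5 rows:
  action country  retries    n
0  share      DE        3  319
1  share      JP        6  319
2    buy      JP        4  234
3  share      JP        2  319
4    buy      JP        7  234
add column retries_x5 = t['retries'] * 5:
  action country  retries    n  retries_x5
0  share      DE        3  319          15
1  share      JP        6  319          30
2    buy      JP        4  234          20
3  share      JP        2  319          10
4    buy      JP        7  234          35
sort by retries_x5:
  action country  retries    n  retries_x5
3  share      JP        2  319          10
0  share      DE        3  319          15
2    buy      JP        4  234          20
1  share      JP        6  319          30
4    buy      JP        7  234          35
drop duplicate country (keep=first):
  action country  retries    n  retries_x5
3  share      JP        2  319          10
0  share      DE        3  319          15
Taking the sum of column 'retries' gives 5.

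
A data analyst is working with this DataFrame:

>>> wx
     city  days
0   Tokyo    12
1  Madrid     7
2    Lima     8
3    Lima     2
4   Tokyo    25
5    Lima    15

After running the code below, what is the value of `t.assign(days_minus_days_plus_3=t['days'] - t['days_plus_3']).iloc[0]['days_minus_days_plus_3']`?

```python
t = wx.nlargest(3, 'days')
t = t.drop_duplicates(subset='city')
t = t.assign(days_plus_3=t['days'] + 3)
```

-3

take 3 rows with largest days:
    city  days
4  Tokyo    25
5   Lima    15
0  Tokyo    12
drop duplicate city (keep=first):
    city  days
4  Tokyo    25
5   Lima    15
add column days_plus_3 = t['days'] + 3:
    city  days  days_plus_3
4  Tokyo    25           28
5   Lima    15           18
add column days_minus_days_plus_3 = t['days'] - t['days_plus_3']:
    city  days  days_plus_3  days_minus_days_plus_3
4  Tokyo    25           28                      -3
5   Lima    15           18                      -3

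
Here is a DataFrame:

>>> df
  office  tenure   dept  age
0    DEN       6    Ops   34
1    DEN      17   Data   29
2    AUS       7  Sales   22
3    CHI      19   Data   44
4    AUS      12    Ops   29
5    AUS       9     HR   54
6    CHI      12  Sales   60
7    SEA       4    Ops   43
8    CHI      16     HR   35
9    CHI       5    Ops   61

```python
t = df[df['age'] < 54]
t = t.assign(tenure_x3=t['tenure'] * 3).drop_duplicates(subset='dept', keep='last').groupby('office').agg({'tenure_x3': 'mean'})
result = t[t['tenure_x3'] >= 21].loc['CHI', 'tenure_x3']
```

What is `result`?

filter rows where age < 54:
  office  tenure   dept  age
0    DEN       6    Ops   34
1    DEN      17   Data   29
2    AUS       7  Sales   22
3    CHI      19   Data   44
4    AUS      12    Ops   29
7    SEA       4    Ops   43
8    CHI      16     HR   35
add column tenure_x3 = t['tenure'] * 3:
  office  tenure   dept  age  tenure_x3
0    DEN       6    Ops   34         18
1    DEN      17   Data   29         51
2    AUS       7  Sales   22         21
3    CHI      19   Data   44         57
4    AUS      12    Ops   29         36
7    SEA       4    Ops   43         12
8    CHI      16     HR   35         48
drop duplicate dept (keep=last):
  office  tenure   dept  age  tenure_x3
2    AUS       7  Sales   22         21
3    CHI      19   Data   44         57
7    SEA       4    Ops   43         12
8    CHI      16     HR   35         48
group by office, mean of tenure_x3:
        tenure_x3
office           
AUS          21.0
CHI          52.5
SEA          12.0
filter rows where tenure_x3 >= 21:
        tenure_x3
office           
AUS          21.0
CHI          52.5
The value at row 'CHI', column 'tenure_x3' is 52.5.

52.5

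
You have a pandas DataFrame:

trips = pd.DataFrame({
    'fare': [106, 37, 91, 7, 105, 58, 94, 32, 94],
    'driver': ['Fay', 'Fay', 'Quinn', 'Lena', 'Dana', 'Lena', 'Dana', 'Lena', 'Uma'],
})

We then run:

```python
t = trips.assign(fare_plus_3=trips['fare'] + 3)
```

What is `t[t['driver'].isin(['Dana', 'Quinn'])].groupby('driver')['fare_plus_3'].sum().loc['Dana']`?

add column fare_plus_3 = trips['fare'] + 3:
   fare driver  fare_plus_3
0   106    Fay          109
1    37    Fay           40
2    91  Quinn           94
3     7   Lena           10
4   105   Dana          108
5    58   Lena           61
6    94   Dana           97
7    32   Lena           35
8    94    Uma           97
filter rows where driver in ['Dana', 'Quinn']:
   fare driver  fare_plus_3
2    91  Quinn           94
4   105   Dana          108
6    94   Dana           97
group by driver, sum of fare_plus_3:
driver
Dana     205
Quinn     94
Name: fare_plus_3, dtype: int64
Hence 205.

205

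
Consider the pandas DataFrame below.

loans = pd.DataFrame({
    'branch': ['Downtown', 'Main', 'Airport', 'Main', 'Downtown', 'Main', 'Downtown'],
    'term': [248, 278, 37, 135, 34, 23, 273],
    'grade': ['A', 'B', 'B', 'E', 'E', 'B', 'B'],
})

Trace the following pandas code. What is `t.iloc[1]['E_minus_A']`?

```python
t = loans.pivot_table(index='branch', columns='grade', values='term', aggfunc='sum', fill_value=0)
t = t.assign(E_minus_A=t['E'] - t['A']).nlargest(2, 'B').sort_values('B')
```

135

pivot: rows=branch, cols=grade, sum(term):
grade       A    B    E
branch                 
Airport     0   37    0
Downtown  248  273   34
Main        0  301  135
add column E_minus_A = t['E'] - t['A']:
grade       A    B    E  E_minus_A
branch                            
Airport     0   37    0          0
Downtown  248  273   34       -214
Main        0  301  135        135
take 2 rows with largest B:
grade       A    B    E  E_minus_A
branch                            
Main        0  301  135        135
Downtown  248  273   34       -214
sort by B:
grade       A    B    E  E_minus_A
branch                            
Downtown  248  273   34       -214
Main        0  301  135        135
Hence 135.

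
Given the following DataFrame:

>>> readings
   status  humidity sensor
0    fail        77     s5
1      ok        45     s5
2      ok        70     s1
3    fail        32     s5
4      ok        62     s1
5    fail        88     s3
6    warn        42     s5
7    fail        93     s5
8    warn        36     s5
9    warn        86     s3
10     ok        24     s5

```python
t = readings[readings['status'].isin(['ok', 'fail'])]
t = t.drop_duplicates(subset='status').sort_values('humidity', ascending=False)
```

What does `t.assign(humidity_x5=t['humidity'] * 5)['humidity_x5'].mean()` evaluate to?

305.0

filter rows where status in ['ok', 'fail']:
   status  humidity sensor
0    fail        77     s5
1      ok        45     s5
2      ok        70     s1
3    fail        32     s5
4      ok        62     s1
5    fail        88     s3
7    fail        93     s5
10     ok        24     s5
drop duplicate status (keep=first):
  status  humidity sensor
0   fail        77     s5
1     ok        45     s5
sort by humidity descending:
  status  humidity sensor
0   fail        77     s5
1     ok        45     s5
add column humidity_x5 = t['humidity'] * 5:
  status  humidity sensor  humidity_x5
0   fail        77     s5          385
1     ok        45     s5          225
The mean of column 'humidity_x5' is 305.0.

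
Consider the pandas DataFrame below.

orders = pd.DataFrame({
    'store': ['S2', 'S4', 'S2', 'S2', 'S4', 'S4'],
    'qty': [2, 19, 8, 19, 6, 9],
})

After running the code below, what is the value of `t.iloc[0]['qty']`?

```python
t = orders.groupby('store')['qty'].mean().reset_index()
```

9.66666666667

group by store, mean of qty:
store
S2     9.666667
S4    11.333333
Name: qty, dtype: float64
reset_index():
  store        qty
0    S2   9.666667
1    S4  11.333333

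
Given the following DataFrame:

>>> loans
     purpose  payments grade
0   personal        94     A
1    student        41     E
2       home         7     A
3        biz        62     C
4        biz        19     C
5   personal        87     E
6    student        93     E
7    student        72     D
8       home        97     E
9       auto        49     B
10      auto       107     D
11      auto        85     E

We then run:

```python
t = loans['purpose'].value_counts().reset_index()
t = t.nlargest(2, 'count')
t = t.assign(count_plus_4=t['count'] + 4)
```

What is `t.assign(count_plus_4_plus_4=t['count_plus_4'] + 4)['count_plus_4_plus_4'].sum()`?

22

value_counts of purpose:
purpose
student     3
auto        3
personal    2
home        2
biz         2
Name: count, dtype: int64
reset_index():
    purpose  count
0   student      3
1      auto      3
2  personal      2
3      home      2
4       biz      2
take 2 rows with largest count:
   purpose  count
0  student      3
1     auto      3
add column count_plus_4 = t['count'] + 4:
   purpose  count  count_plus_4
0  student      3             7
1     auto      3             7
add column count_plus_4_plus_4 = t['count_plus_4'] + 4:
   purpose  count  count_plus_4  count_plus_4_plus_4
0  student      3             7                   11
1     auto      3             7                   11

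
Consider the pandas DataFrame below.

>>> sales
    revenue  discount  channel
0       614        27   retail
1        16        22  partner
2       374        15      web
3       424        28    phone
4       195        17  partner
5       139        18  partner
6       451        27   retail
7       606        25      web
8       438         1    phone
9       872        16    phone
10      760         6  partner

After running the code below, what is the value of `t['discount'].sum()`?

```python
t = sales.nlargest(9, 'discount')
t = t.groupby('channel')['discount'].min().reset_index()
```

take 9 rows with largest discount:
   revenue  discount  channel
3      424        28    phone
0      614        27   retail
6      451        27   retail
7      606        25      web
1       16        22  partner
5      139        18  partner
4      195        17  partner
9      872        16    phone
2      374        15      web
group by channel, min of discount:
channel
partner    17
phone      16
retail     27
web        15
Name: discount, dtype: int64
reset_index():
   channel  discount
0  partner        17
1    phone        16
2   retail        27
3      web        15
So sum() = 75.

75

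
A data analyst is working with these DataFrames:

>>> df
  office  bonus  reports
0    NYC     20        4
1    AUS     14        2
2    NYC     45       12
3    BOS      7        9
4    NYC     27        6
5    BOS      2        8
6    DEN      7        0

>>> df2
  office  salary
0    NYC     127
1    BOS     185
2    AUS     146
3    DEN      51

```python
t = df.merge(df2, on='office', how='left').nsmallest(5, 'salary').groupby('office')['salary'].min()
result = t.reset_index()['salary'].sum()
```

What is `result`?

324

merge on 'office' (how='left') → 7 rows:
  office  bonus  reports  salary
0    NYC     20        4     127
1    AUS     14        2     146
2    NYC     45       12     127
3    BOS      7        9     185
4    NYC     27        6     127
5    BOS      2        8     185
6    DEN      7        0      51
take 5 rows with smallest salary:
  office  bonus  reports  salary
6    DEN      7        0      51
0    NYC     20        4     127
2    NYC     45       12     127
4    NYC     27        6     127
1    AUS     14        2     146
group by office, min of salary:
office
AUS    146
DEN     51
NYC    127
Name: salary, dtype: int64
reset_index():
  office  salary
0    AUS     146
1    DEN      51
2    NYC     127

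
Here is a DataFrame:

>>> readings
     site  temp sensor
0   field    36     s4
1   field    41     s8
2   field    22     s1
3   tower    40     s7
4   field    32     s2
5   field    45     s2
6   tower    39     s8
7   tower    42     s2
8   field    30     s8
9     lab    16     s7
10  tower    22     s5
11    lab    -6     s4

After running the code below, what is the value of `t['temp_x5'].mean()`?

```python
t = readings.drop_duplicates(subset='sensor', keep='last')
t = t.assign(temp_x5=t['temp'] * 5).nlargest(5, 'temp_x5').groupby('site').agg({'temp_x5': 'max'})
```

146.666666667

drop duplicate sensor (keep=last):
     site  temp sensor
2   field    22     s1
7   tower    42     s2
8   field    30     s8
9     lab    16     s7
10  tower    22     s5
11    lab    -6     s4
add column temp_x5 = t['temp'] * 5:
     site  temp sensor  temp_x5
2   field    22     s1      110
7   tower    42     s2      210
8   field    30     s8      150
9     lab    16     s7       80
10  tower    22     s5      110
11    lab    -6     s4      -30
take 5 rows with largest temp_x5:
     site  temp sensor  temp_x5
7   tower    42     s2      210
8   field    30     s8      150
2   field    22     s1      110
10  tower    22     s5      110
9     lab    16     s7       80
group by site, max of temp_x5:
       temp_x5
site          
field      150
lab         80
tower      210
mean of column 'temp_x5' → 146.666666667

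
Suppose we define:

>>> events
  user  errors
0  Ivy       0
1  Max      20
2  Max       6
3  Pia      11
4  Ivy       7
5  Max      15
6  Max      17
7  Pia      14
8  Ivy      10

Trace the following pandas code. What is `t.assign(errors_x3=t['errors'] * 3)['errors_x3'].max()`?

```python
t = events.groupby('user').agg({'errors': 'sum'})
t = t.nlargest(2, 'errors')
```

group by user, sum of errors:
      errors
user        
Ivy       17
Max       58
Pia       25
take 2 rows with largest errors:
      errors
user        
Max       58
Pia       25
add column errors_x3 = t['errors'] * 3:
      errors  errors_x3
user                   
Max       58        174
Pia       25         75

174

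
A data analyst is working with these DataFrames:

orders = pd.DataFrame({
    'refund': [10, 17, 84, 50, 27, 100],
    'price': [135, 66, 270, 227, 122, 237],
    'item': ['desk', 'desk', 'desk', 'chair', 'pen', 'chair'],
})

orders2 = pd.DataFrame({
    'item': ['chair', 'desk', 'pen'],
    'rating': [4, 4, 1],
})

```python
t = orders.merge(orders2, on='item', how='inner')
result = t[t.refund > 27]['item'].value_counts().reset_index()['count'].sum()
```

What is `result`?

3

merge on 'item' (how='inner') → 6 rows:
   refund  price   item  rating
0      10    135   desk       4
1      17     66   desk       4
2      84    270   desk       4
3      50    227  chair       4
4      27    122    pen       1
5     100    237  chair       4
filter rows where refund > 27:
   refund  price   item  rating
2      84    270   desk       4
3      50    227  chair       4
5     100    237  chair       4
value_counts of item:
item
chair    2
desk     1
Name: count, dtype: int64
reset_index():
    item  count
0  chair      2
1   desk      1
Taking the sum of column 'count' gives 3.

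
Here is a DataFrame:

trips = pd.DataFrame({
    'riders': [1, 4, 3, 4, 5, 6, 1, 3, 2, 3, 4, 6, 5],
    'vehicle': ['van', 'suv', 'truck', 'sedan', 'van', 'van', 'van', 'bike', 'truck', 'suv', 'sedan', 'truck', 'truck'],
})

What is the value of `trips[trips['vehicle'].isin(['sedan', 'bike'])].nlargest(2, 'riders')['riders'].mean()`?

4.0

filter rows where vehicle in ['sedan', 'bike']:
    riders vehicle
3        4   sedan
7        3    bike
10       4   sedan
take 2 rows with largest riders:
    riders vehicle
3        4   sedan
10       4   sedan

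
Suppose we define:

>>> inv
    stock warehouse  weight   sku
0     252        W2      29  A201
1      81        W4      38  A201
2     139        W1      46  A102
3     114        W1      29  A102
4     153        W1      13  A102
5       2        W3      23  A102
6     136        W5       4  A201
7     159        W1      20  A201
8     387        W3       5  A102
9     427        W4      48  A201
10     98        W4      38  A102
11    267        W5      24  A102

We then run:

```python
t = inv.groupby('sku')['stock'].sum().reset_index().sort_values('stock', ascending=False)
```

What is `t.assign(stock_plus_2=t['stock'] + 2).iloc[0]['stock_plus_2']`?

group by sku, sum of stock:
sku
A102    1160
A201    1055
Name: stock, dtype: int64
reset_index():
    sku  stock
0  A102   1160
1  A201   1055
sort by stock descending:
    sku  stock
0  A102   1160
1  A201   1055
add column stock_plus_2 = t['stock'] + 2:
    sku  stock  stock_plus_2
0  A102   1160          1162
1  A201   1055          1057

1162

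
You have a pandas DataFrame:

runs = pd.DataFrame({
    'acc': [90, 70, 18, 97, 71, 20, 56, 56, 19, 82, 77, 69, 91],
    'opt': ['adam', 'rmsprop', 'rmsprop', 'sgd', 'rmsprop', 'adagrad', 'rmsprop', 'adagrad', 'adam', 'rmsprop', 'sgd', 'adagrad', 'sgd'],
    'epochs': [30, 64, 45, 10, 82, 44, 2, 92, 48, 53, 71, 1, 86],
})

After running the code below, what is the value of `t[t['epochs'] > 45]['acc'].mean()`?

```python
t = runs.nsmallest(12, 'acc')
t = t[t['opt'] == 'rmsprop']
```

take 12 rows with smallest acc:
    acc      opt  epochs
2    18  rmsprop      45
8    19     adam      48
5    20  adagrad      44
6    56  rmsprop       2
7    56  adagrad      92
11   69  adagrad       1
1    70  rmsprop      64
4    71  rmsprop      82
10   77      sgd      71
9    82  rmsprop      53
0    90     adam      30
12   91      sgd      86
filter rows where opt == 'rmsprop':
   acc      opt  epochs
2   18  rmsprop      45
6   56  rmsprop       2
1   70  rmsprop      64
4   71  rmsprop      82
9   82  rmsprop      53
filter rows where epochs > 45:
   acc      opt  epochs
1   70  rmsprop      64
4   71  rmsprop      82
9   82  rmsprop      53

74.3333333333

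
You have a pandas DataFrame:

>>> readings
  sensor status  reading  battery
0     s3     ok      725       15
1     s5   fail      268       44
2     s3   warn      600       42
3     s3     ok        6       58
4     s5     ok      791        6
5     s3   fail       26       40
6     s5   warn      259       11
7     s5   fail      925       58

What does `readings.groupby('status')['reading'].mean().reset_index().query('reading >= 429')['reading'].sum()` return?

936.833333333

group by status, mean of reading:
status
fail    406.333333
ok      507.333333
warn    429.500000
Name: reading, dtype: float64
reset_index():
  status     reading
0   fail  406.333333
1     ok  507.333333
2   warn  429.500000
filter rows where reading >= 429:
  status     reading
1     ok  507.333333
2   warn  429.500000
sum of column 'reading' → 936.833333333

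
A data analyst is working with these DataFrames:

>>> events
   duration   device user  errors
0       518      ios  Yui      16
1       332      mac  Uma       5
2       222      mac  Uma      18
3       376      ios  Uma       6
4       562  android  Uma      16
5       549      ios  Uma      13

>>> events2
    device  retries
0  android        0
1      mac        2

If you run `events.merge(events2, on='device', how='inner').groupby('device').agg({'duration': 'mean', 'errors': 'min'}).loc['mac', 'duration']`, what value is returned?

merge on 'device' (how='inner') → 3 rows:
   duration   device user  errors  retries
0       332      mac  Uma       5        2
1       222      mac  Uma      18        2
2       562  android  Uma      16        0
group by device: mean(duration), min(errors):
         duration  errors
device                   
android     562.0      16
mac         277.0       5
Reading off the value at row 'mac', column 'duration', we get 277.0.

277.0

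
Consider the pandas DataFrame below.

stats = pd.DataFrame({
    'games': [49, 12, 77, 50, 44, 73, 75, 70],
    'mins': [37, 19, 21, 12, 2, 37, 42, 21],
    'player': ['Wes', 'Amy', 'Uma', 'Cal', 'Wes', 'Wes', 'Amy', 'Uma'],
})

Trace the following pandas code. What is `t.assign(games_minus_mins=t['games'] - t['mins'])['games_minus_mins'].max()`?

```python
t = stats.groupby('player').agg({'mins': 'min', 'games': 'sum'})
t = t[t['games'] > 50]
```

group by player: min(mins), sum(games):
        mins  games
player             
Amy       19     87
Cal       12     50
Uma       21    147
Wes        2    166
filter rows where games > 50:
        mins  games
player             
Amy       19     87
Uma       21    147
Wes        2    166
add column games_minus_mins = t['games'] - t['mins']:
        mins  games  games_minus_mins
player                               
Amy       19     87                68
Uma       21    147               126
Wes        2    166               164
max of column 'games_minus_mins' → 164

164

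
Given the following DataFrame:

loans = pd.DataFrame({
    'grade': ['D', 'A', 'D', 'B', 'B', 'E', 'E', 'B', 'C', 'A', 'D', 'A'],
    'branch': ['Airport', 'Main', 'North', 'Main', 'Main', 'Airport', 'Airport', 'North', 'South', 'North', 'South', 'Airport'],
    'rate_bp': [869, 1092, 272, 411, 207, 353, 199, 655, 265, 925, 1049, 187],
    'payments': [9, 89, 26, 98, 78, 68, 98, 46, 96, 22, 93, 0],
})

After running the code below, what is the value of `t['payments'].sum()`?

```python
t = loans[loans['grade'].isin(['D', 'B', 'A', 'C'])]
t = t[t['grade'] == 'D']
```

128

filter rows where grade in ['D', 'B', 'A', 'C']:
   grade   branch  rate_bp  payments
0      D  Airport      869         9
1      A     Main     1092        89
2      D    North      272        26
3      B     Main      411        98
4      B     Main      207        78
7      B    North      655        46
8      C    South      265        96
9      A    North      925        22
10     D    South     1049        93
11     A  Airport      187         0
filter rows where grade == 'D':
   grade   branch  rate_bp  payments
0      D  Airport      869         9
2      D    North      272        26
10     D    South     1049        93
Hence 128.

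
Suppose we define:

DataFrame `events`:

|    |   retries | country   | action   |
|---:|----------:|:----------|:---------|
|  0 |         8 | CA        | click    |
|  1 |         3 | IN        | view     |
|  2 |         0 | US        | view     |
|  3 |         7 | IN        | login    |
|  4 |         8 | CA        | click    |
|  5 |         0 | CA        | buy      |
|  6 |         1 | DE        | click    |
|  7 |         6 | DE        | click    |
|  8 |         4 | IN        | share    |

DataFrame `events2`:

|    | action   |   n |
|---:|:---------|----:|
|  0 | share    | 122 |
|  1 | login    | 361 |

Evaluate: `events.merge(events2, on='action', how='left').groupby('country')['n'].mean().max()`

241.5

merge on 'action' (how='left') → 9 rows:
   retries country action      n
0        8      CA  click    NaN
1        3      IN   view    NaN
2        0      US   view    NaN
3        7      IN  login  361.0
4        8      CA  click    NaN
5        0      CA    buy    NaN
6        1      DE  click    NaN
7        6      DE  click    NaN
8        4      IN  share  122.0
group by country, mean of n:
country
CA      NaN
DE      NaN
IN    241.5
US      NaN
Name: n, dtype: float64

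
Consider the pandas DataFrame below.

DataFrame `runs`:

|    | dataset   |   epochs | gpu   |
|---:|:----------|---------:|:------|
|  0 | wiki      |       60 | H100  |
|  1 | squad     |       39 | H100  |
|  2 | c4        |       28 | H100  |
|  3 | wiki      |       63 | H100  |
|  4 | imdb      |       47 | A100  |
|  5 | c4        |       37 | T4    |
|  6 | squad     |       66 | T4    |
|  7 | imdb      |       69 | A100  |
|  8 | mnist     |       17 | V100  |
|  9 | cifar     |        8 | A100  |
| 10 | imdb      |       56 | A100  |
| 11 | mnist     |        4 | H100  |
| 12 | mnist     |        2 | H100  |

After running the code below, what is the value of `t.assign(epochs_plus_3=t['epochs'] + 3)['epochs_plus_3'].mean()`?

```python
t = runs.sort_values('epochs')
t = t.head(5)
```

sort by epochs:
   dataset  epochs   gpu
12   mnist       2  H100
11   mnist       4  H100
9    cifar       8  A100
8    mnist      17  V100
2       c4      28  H100
5       c4      37    T4
1    squad      39  H100
4     imdb      47  A100
10    imdb      56  A100
0     wiki      60  H100
3     wiki      63  H100
6    squad      66    T4
7     imdb      69  A100
take first 5 rows:
   dataset  epochs   gpu
12   mnist       2  H100
11   mnist       4  H100
9    cifar       8  A100
8    mnist      17  V100
2       c4      28  H100
add column epochs_plus_3 = t['epochs'] + 3:
   dataset  epochs   gpu  epochs_plus_3
12   mnist       2  H100              5
11   mnist       4  H100              7
9    cifar       8  A100             11
8    mnist      17  V100             20
2       c4      28  H100             31

14.8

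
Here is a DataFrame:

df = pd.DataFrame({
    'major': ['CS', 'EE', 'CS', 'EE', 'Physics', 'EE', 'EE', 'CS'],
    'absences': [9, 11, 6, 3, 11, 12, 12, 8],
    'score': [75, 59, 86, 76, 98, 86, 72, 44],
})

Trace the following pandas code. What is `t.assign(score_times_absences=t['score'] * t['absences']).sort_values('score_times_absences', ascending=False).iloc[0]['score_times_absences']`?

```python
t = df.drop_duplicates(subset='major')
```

1078

drop duplicate major (keep=first):
     major  absences  score
0       CS         9     75
1       EE        11     59
4  Physics        11     98
add column score_times_absences = t['score'] * t['absences']:
     major  absences  score  score_times_absences
0       CS         9     75                   675
1       EE        11     59                   649
4  Physics        11     98                  1078
sort by score_times_absences descending:
     major  absences  score  score_times_absences
4  Physics        11     98                  1078
0       CS         9     75                   675
1       EE        11     59                   649
Then the value at position 0, column 'score_times_absences': 1078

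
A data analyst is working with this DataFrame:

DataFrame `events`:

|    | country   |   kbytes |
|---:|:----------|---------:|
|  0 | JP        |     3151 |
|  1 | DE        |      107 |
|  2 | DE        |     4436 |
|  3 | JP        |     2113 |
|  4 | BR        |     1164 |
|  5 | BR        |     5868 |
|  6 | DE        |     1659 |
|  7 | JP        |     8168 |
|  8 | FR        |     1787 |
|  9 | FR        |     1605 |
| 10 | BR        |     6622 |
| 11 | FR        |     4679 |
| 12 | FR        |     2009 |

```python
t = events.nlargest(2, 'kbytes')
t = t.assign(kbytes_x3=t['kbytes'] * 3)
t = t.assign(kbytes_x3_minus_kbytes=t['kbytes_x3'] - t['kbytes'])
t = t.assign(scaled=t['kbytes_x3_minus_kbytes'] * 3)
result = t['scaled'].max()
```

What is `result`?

take 2 rows with largest kbytes:
   country  kbytes
7       JP    8168
10      BR    6622
add column kbytes_x3 = t['kbytes'] * 3:
   country  kbytes  kbytes_x3
7       JP    8168      24504
10      BR    6622      19866
add column kbytes_x3_minus_kbytes = t['kbytes_x3'] - t['kbytes']:
   country  kbytes  kbytes_x3  kbytes_x3_minus_kbytes
7       JP    8168      24504                   16336
10      BR    6622      19866                   13244
add column scaled = t['kbytes_x3_minus_kbytes'] * 3:
   country  kbytes  kbytes_x3  kbytes_x3_minus_kbytes  scaled
7       JP    8168      24504                   16336   49008
10      BR    6622      19866                   13244   39732

49008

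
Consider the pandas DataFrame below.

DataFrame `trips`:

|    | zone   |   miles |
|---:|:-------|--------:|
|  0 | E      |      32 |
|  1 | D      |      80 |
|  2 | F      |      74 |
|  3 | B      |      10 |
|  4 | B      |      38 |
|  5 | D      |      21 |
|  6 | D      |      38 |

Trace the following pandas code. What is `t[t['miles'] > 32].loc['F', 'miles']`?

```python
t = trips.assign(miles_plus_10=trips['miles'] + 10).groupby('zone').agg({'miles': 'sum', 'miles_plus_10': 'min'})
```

add column miles_plus_10 = trips['miles'] + 10:
  zone  miles  miles_plus_10
0    E     32             42
1    D     80             90
2    F     74             84
3    B     10             20
4    B     38             48
5    D     21             31
6    D     38             48
group by zone: sum(miles), min(miles_plus_10):
      miles  miles_plus_10
zone                      
B        48             20
D       139             31
E        32             42
F        74             84
filter rows where miles > 32:
      miles  miles_plus_10
zone                      
B        48             20
D       139             31
F        74             84
So loc['F', 'miles'] = 74.

74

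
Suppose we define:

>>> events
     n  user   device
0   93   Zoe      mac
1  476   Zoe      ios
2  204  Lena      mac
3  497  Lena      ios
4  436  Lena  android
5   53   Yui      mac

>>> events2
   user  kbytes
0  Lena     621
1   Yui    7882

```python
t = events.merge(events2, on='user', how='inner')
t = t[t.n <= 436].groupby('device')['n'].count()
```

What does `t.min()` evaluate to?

merge on 'user' (how='inner') → 4 rows:
     n  user   device  kbytes
0  204  Lena      mac     621
1  497  Lena      ios     621
2  436  Lena  android     621
3   53   Yui      mac    7882
filter rows where n <= 436:
     n  user   device  kbytes
0  204  Lena      mac     621
2  436  Lena  android     621
3   53   Yui      mac    7882
group by device, count of n:
device
android    1
mac        2
Name: n, dtype: int64
Then the min of the resulting series: 1

1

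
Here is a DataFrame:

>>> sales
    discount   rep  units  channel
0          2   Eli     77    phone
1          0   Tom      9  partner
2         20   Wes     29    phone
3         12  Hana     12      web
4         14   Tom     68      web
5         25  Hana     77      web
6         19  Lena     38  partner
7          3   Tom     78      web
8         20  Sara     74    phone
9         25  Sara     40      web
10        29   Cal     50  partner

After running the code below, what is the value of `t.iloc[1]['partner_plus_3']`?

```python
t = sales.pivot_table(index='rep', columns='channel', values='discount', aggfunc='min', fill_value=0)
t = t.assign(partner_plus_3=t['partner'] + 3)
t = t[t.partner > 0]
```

22

pivot: rows=rep, cols=channel, min(discount):
channel  partner  phone  web
rep                         
Cal           29      0    0
Eli            0      2    0
Hana           0      0   12
Lena          19      0    0
Sara           0     20   25
Tom            0      0    3
Wes            0     20    0
add column partner_plus_3 = t['partner'] + 3:
channel  partner  phone  web  partner_plus_3
rep                                         
Cal           29      0    0              32
Eli            0      2    0               3
Hana           0      0   12               3
Lena          19      0    0              22
Sara           0     20   25               3
Tom            0      0    3               3
Wes            0     20    0               3
filter rows where partner > 0:
channel  partner  phone  web  partner_plus_3
rep                                         
Cal           29      0    0              32
Lena          19      0    0              22
value at position 1, column 'partner_plus_3' → 22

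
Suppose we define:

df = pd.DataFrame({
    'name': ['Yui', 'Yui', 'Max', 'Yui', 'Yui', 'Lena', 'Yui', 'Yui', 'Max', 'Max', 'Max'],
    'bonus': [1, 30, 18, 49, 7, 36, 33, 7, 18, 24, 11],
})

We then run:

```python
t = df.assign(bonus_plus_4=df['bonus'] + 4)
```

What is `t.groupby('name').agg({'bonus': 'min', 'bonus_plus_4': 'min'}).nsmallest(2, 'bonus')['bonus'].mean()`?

add column bonus_plus_4 = df['bonus'] + 4:
    name  bonus  bonus_plus_4
0    Yui      1             5
1    Yui     30            34
2    Max     18            22
3    Yui     49            53
4    Yui      7            11
5   Lena     36            40
6    Yui     33            37
7    Yui      7            11
8    Max     18            22
9    Max     24            28
10   Max     11            15
group by name: min(bonus), min(bonus_plus_4):
      bonus  bonus_plus_4
name                     
Lena     36            40
Max      11            15
Yui       1             5
take 2 rows with smallest bonus:
      bonus  bonus_plus_4
name                     
Yui       1             5
Max      11            15
Taking the mean of column 'bonus' gives 6.0.

6.0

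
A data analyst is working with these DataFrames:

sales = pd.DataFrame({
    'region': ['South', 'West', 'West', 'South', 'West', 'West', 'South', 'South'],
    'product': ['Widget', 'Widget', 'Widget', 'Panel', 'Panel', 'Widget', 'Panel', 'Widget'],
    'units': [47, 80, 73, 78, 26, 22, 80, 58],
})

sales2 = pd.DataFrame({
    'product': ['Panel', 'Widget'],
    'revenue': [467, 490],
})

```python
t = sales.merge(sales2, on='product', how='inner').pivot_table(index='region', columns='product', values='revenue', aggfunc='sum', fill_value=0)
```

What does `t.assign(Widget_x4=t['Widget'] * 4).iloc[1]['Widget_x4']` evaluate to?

5880

merge on 'product' (how='inner') → 8 rows:
  region product  units  revenue
0  South  Widget     47      490
1   West  Widget     80      490
2   West  Widget     73      490
3  South   Panel     78      467
4   West   Panel     26      467
5   West  Widget     22      490
6  South   Panel     80      467
7  South  Widget     58      490
pivot: rows=region, cols=product, sum(revenue):
product  Panel  Widget
region                
South      934     980
West       467    1470
add column Widget_x4 = t['Widget'] * 4:
product  Panel  Widget  Widget_x4
region                           
South      934     980       3920
West       467    1470       5880
Reading off the value at position 1, column 'Widget_x4', we get 5880.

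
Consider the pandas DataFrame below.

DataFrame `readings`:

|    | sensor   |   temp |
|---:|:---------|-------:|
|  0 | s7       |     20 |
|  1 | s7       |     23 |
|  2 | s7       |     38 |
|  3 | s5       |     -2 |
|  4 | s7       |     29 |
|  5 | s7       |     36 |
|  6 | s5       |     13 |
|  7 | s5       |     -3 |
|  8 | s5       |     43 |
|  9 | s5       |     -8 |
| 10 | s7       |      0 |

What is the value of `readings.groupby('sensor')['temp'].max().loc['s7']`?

group by sensor, max of temp:
sensor
s5    43
s7    38
Name: temp, dtype: int64

38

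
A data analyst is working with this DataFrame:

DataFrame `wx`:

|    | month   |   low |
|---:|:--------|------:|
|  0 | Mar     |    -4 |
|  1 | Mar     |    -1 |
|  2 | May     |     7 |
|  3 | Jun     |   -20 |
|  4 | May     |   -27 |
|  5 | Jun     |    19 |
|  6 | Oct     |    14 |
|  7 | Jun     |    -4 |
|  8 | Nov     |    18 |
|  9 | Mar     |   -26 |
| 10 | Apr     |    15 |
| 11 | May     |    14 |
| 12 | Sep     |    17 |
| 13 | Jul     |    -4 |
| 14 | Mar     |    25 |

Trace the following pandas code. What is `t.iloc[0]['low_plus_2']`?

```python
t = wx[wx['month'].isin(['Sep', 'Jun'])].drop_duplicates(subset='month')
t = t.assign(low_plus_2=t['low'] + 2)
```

filter rows where month in ['Sep', 'Jun']:
   month  low
3    Jun  -20
5    Jun   19
7    Jun   -4
12   Sep   17
drop duplicate month (keep=first):
   month  low
3    Jun  -20
12   Sep   17
add column low_plus_2 = t['low'] + 2:
   month  low  low_plus_2
3    Jun  -20         -18
12   Sep   17          19

-18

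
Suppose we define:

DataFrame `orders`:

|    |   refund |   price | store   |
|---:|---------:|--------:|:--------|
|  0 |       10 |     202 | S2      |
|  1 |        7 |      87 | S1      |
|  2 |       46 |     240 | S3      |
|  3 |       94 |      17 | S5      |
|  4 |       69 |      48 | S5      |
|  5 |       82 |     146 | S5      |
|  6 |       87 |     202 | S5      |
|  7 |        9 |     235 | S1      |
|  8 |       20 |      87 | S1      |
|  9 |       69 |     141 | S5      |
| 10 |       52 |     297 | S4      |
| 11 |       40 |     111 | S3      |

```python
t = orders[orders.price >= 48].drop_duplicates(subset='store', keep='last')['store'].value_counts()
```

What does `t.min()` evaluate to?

1

filter rows where price >= 48:
    refund  price store
0       10    202    S2
1        7     87    S1
2       46    240    S3
4       69     48    S5
5       82    146    S5
6       87    202    S5
7        9    235    S1
8       20     87    S1
9       69    141    S5
10      52    297    S4
11      40    111    S3
drop duplicate store (keep=last):
    refund  price store
0       10    202    S2
8       20     87    S1
9       69    141    S5
10      52    297    S4
11      40    111    S3
value_counts of store:
store
S2    1
S1    1
S5    1
S4    1
S3    1
Name: count, dtype: int64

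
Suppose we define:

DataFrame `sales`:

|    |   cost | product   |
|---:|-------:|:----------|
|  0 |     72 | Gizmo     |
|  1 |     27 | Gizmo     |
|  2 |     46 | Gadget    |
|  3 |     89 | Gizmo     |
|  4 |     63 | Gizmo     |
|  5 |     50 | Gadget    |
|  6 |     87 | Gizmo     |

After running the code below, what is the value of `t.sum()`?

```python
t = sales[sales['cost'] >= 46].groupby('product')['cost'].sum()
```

filter rows where cost >= 46:
   cost product
0    72   Gizmo
2    46  Gadget
3    89   Gizmo
4    63   Gizmo
5    50  Gadget
6    87   Gizmo
group by product, sum of cost:
product
Gadget     96
Gizmo     311
Name: cost, dtype: int64
Then the sum of the resulting series: 407

407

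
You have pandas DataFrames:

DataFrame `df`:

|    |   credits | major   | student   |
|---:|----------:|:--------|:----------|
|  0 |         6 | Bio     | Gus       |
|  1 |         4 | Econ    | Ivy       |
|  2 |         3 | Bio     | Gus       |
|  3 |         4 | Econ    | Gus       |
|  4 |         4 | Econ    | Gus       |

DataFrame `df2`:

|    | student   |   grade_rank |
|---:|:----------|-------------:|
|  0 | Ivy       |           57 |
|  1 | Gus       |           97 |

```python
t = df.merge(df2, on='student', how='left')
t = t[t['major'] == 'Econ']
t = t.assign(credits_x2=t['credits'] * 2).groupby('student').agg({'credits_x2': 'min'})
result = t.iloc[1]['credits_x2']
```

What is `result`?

8

merge on 'student' (how='left') → 5 rows:
   credits major student  grade_rank
0        6   Bio     Gus          97
1        4  Econ     Ivy          57
2        3   Bio     Gus          97
3        4  Econ     Gus          97
4        4  Econ     Gus          97
filter rows where major == 'Econ':
   credits major student  grade_rank
1        4  Econ     Ivy          57
3        4  Econ     Gus          97
4        4  Econ     Gus          97
add column credits_x2 = t['credits'] * 2:
   credits major student  grade_rank  credits_x2
1        4  Econ     Ivy          57           8
3        4  Econ     Gus          97           8
4        4  Econ     Gus          97           8
group by student, min of credits_x2:
         credits_x2
student            
Gus               8
Ivy               8
value at position 1, column 'credits_x2' → 8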